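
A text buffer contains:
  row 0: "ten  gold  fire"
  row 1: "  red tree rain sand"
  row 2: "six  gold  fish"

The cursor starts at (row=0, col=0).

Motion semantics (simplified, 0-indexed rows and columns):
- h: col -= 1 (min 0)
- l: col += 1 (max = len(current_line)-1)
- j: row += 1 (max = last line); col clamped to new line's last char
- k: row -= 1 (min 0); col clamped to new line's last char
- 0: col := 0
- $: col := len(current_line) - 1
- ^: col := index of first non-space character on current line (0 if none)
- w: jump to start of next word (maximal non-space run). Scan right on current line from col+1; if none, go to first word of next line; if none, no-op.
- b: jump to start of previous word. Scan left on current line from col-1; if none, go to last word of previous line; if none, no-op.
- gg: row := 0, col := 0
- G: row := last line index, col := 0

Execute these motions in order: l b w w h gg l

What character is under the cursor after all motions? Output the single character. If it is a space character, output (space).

Answer: e

Derivation:
After 1 (l): row=0 col=1 char='e'
After 2 (b): row=0 col=0 char='t'
After 3 (w): row=0 col=5 char='g'
After 4 (w): row=0 col=11 char='f'
After 5 (h): row=0 col=10 char='_'
After 6 (gg): row=0 col=0 char='t'
After 7 (l): row=0 col=1 char='e'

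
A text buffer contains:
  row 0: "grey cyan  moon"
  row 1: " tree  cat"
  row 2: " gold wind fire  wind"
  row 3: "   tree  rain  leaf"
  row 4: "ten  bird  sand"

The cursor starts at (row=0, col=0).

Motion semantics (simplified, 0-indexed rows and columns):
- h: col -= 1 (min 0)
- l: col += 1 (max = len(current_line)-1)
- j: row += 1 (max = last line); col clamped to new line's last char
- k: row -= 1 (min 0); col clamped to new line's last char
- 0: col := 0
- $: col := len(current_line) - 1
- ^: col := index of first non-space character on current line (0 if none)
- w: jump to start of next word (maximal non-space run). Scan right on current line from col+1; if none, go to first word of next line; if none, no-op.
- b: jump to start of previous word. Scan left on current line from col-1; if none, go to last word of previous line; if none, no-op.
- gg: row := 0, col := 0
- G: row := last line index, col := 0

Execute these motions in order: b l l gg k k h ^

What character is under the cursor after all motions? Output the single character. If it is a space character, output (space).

Answer: g

Derivation:
After 1 (b): row=0 col=0 char='g'
After 2 (l): row=0 col=1 char='r'
After 3 (l): row=0 col=2 char='e'
After 4 (gg): row=0 col=0 char='g'
After 5 (k): row=0 col=0 char='g'
After 6 (k): row=0 col=0 char='g'
After 7 (h): row=0 col=0 char='g'
After 8 (^): row=0 col=0 char='g'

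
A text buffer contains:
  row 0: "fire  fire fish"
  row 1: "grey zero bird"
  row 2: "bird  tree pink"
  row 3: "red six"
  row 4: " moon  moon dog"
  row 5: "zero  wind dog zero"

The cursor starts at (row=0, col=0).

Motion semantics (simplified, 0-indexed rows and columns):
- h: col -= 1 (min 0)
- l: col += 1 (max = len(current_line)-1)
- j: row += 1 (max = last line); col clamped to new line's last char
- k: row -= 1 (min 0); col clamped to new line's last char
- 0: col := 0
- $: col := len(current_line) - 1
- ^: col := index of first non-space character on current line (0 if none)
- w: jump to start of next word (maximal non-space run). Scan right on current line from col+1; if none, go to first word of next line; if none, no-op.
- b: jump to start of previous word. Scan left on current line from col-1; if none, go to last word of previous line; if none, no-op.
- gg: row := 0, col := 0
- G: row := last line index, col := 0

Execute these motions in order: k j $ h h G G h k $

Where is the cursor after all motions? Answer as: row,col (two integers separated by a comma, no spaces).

Answer: 4,14

Derivation:
After 1 (k): row=0 col=0 char='f'
After 2 (j): row=1 col=0 char='g'
After 3 ($): row=1 col=13 char='d'
After 4 (h): row=1 col=12 char='r'
After 5 (h): row=1 col=11 char='i'
After 6 (G): row=5 col=0 char='z'
After 7 (G): row=5 col=0 char='z'
After 8 (h): row=5 col=0 char='z'
After 9 (k): row=4 col=0 char='_'
After 10 ($): row=4 col=14 char='g'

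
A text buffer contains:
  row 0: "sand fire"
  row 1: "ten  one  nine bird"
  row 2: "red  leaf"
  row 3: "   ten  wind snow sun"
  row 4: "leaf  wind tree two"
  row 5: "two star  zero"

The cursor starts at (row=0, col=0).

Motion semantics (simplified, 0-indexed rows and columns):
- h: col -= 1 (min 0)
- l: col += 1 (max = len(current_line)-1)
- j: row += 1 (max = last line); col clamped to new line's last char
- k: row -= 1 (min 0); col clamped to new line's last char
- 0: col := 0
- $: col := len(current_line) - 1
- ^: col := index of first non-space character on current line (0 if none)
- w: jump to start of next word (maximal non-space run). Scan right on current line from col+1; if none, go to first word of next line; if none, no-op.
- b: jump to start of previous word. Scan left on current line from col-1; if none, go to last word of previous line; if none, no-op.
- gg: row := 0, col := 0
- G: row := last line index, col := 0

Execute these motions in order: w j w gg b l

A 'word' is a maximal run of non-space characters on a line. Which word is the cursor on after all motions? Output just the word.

Answer: sand

Derivation:
After 1 (w): row=0 col=5 char='f'
After 2 (j): row=1 col=5 char='o'
After 3 (w): row=1 col=10 char='n'
After 4 (gg): row=0 col=0 char='s'
After 5 (b): row=0 col=0 char='s'
After 6 (l): row=0 col=1 char='a'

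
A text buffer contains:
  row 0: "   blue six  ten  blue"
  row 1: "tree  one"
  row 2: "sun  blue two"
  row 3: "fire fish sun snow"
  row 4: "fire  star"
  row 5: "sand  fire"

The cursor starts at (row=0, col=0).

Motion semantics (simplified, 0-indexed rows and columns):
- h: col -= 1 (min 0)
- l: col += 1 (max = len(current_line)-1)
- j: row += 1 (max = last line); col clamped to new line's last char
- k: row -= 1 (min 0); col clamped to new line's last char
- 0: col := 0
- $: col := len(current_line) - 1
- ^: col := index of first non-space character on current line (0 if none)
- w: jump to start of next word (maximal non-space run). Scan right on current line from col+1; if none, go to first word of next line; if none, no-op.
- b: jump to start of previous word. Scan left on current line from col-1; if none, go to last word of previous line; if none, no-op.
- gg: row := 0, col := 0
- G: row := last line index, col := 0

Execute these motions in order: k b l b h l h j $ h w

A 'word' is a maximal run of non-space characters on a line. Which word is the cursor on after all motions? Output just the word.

After 1 (k): row=0 col=0 char='_'
After 2 (b): row=0 col=0 char='_'
After 3 (l): row=0 col=1 char='_'
After 4 (b): row=0 col=1 char='_'
After 5 (h): row=0 col=0 char='_'
After 6 (l): row=0 col=1 char='_'
After 7 (h): row=0 col=0 char='_'
After 8 (j): row=1 col=0 char='t'
After 9 ($): row=1 col=8 char='e'
After 10 (h): row=1 col=7 char='n'
After 11 (w): row=2 col=0 char='s'

Answer: sun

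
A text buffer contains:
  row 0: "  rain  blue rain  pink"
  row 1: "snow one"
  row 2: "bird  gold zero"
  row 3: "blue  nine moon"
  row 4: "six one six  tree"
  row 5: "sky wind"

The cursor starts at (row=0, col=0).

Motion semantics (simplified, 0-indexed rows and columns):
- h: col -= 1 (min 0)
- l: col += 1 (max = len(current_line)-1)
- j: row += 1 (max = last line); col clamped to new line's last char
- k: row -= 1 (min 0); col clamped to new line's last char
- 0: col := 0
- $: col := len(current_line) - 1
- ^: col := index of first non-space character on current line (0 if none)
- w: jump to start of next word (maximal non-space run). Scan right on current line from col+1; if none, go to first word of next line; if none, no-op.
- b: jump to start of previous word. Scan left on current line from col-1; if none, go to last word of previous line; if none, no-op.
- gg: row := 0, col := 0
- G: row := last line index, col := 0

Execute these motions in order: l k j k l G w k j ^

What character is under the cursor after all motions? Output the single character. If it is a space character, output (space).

Answer: s

Derivation:
After 1 (l): row=0 col=1 char='_'
After 2 (k): row=0 col=1 char='_'
After 3 (j): row=1 col=1 char='n'
After 4 (k): row=0 col=1 char='_'
After 5 (l): row=0 col=2 char='r'
After 6 (G): row=5 col=0 char='s'
After 7 (w): row=5 col=4 char='w'
After 8 (k): row=4 col=4 char='o'
After 9 (j): row=5 col=4 char='w'
After 10 (^): row=5 col=0 char='s'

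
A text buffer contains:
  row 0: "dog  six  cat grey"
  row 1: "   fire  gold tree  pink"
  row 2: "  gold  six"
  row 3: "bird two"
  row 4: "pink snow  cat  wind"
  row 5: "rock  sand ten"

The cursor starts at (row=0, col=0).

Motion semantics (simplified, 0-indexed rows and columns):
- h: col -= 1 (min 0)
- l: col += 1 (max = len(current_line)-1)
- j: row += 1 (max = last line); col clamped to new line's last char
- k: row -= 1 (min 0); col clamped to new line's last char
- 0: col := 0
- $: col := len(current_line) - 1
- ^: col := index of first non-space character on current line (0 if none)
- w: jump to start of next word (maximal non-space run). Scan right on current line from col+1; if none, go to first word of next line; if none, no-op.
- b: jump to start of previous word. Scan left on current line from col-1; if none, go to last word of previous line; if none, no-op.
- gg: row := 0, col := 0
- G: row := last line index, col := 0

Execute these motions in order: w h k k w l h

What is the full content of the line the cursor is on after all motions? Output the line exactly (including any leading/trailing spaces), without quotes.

After 1 (w): row=0 col=5 char='s'
After 2 (h): row=0 col=4 char='_'
After 3 (k): row=0 col=4 char='_'
After 4 (k): row=0 col=4 char='_'
After 5 (w): row=0 col=5 char='s'
After 6 (l): row=0 col=6 char='i'
After 7 (h): row=0 col=5 char='s'

Answer: dog  six  cat grey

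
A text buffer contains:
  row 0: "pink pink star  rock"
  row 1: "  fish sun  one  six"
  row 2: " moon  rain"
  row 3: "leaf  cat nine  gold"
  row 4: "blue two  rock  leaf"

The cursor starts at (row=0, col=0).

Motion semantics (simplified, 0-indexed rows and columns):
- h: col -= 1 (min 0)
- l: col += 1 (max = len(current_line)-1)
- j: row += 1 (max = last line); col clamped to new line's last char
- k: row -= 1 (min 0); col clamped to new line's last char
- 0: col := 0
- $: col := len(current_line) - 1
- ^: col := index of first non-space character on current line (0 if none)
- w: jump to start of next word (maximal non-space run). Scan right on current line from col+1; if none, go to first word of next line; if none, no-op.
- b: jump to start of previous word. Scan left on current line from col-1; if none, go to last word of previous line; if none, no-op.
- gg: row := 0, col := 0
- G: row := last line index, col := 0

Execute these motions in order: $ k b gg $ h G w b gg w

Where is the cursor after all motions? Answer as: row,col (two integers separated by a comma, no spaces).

Answer: 0,5

Derivation:
After 1 ($): row=0 col=19 char='k'
After 2 (k): row=0 col=19 char='k'
After 3 (b): row=0 col=16 char='r'
After 4 (gg): row=0 col=0 char='p'
After 5 ($): row=0 col=19 char='k'
After 6 (h): row=0 col=18 char='c'
After 7 (G): row=4 col=0 char='b'
After 8 (w): row=4 col=5 char='t'
After 9 (b): row=4 col=0 char='b'
After 10 (gg): row=0 col=0 char='p'
After 11 (w): row=0 col=5 char='p'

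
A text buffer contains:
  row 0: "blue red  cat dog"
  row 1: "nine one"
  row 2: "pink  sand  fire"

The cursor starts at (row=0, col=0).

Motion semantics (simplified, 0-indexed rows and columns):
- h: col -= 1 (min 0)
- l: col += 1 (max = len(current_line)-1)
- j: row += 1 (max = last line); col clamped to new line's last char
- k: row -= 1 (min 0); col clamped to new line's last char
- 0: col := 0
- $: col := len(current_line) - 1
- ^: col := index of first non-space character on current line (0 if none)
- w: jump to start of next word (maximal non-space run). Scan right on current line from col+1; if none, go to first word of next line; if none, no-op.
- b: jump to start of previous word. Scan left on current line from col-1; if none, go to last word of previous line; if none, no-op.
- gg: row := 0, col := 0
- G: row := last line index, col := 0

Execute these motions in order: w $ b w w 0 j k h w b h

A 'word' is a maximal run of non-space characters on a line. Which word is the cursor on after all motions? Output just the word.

After 1 (w): row=0 col=5 char='r'
After 2 ($): row=0 col=16 char='g'
After 3 (b): row=0 col=14 char='d'
After 4 (w): row=1 col=0 char='n'
After 5 (w): row=1 col=5 char='o'
After 6 (0): row=1 col=0 char='n'
After 7 (j): row=2 col=0 char='p'
After 8 (k): row=1 col=0 char='n'
After 9 (h): row=1 col=0 char='n'
After 10 (w): row=1 col=5 char='o'
After 11 (b): row=1 col=0 char='n'
After 12 (h): row=1 col=0 char='n'

Answer: nine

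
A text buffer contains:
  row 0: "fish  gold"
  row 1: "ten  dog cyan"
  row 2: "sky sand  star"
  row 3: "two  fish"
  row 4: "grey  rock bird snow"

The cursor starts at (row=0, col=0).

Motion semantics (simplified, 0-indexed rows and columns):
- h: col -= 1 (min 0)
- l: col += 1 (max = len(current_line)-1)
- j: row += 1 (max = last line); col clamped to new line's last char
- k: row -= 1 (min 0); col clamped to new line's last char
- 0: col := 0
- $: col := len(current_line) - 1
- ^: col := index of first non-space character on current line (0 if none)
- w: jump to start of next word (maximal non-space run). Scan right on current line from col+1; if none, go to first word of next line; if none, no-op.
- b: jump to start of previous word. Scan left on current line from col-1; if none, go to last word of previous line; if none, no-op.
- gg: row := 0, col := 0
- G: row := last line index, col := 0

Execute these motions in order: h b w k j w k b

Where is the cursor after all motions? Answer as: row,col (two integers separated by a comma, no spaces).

After 1 (h): row=0 col=0 char='f'
After 2 (b): row=0 col=0 char='f'
After 3 (w): row=0 col=6 char='g'
After 4 (k): row=0 col=6 char='g'
After 5 (j): row=1 col=6 char='o'
After 6 (w): row=1 col=9 char='c'
After 7 (k): row=0 col=9 char='d'
After 8 (b): row=0 col=6 char='g'

Answer: 0,6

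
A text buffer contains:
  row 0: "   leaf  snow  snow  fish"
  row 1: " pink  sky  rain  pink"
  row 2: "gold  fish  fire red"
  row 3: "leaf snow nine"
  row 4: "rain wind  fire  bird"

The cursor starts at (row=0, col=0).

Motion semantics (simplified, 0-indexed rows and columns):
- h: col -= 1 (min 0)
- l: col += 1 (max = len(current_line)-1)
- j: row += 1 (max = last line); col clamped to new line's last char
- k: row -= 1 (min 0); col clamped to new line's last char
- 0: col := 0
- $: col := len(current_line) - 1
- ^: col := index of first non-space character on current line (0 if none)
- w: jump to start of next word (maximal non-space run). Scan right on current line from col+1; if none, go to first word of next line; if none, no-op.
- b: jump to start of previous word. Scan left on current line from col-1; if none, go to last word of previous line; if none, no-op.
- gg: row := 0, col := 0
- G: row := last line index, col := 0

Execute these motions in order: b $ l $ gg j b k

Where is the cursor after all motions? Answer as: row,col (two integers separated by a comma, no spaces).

Answer: 0,21

Derivation:
After 1 (b): row=0 col=0 char='_'
After 2 ($): row=0 col=24 char='h'
After 3 (l): row=0 col=24 char='h'
After 4 ($): row=0 col=24 char='h'
After 5 (gg): row=0 col=0 char='_'
After 6 (j): row=1 col=0 char='_'
After 7 (b): row=0 col=21 char='f'
After 8 (k): row=0 col=21 char='f'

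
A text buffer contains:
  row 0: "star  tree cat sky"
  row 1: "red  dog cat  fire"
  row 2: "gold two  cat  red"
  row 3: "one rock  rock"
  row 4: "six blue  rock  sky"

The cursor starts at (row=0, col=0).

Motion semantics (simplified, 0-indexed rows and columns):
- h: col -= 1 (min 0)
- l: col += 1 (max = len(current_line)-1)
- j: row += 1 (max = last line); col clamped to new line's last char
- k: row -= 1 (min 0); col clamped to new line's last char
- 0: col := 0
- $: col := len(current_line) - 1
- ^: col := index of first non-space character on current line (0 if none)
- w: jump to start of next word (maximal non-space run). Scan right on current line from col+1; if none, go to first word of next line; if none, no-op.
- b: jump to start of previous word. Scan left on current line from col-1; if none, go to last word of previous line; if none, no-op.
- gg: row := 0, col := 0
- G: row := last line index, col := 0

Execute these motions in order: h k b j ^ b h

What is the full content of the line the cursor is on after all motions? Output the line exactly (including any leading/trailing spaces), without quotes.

After 1 (h): row=0 col=0 char='s'
After 2 (k): row=0 col=0 char='s'
After 3 (b): row=0 col=0 char='s'
After 4 (j): row=1 col=0 char='r'
After 5 (^): row=1 col=0 char='r'
After 6 (b): row=0 col=15 char='s'
After 7 (h): row=0 col=14 char='_'

Answer: star  tree cat sky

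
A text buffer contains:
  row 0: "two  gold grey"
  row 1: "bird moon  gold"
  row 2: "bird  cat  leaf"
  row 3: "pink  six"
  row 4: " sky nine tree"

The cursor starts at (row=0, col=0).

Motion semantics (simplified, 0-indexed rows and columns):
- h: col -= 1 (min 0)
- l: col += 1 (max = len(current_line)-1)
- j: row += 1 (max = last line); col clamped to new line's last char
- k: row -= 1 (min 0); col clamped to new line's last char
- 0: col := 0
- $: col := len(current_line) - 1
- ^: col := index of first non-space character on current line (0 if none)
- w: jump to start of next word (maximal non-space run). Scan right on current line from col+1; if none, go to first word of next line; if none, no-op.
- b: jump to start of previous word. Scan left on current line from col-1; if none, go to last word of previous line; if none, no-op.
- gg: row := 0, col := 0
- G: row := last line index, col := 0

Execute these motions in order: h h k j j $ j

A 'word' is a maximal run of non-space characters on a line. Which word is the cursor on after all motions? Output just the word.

Answer: six

Derivation:
After 1 (h): row=0 col=0 char='t'
After 2 (h): row=0 col=0 char='t'
After 3 (k): row=0 col=0 char='t'
After 4 (j): row=1 col=0 char='b'
After 5 (j): row=2 col=0 char='b'
After 6 ($): row=2 col=14 char='f'
After 7 (j): row=3 col=8 char='x'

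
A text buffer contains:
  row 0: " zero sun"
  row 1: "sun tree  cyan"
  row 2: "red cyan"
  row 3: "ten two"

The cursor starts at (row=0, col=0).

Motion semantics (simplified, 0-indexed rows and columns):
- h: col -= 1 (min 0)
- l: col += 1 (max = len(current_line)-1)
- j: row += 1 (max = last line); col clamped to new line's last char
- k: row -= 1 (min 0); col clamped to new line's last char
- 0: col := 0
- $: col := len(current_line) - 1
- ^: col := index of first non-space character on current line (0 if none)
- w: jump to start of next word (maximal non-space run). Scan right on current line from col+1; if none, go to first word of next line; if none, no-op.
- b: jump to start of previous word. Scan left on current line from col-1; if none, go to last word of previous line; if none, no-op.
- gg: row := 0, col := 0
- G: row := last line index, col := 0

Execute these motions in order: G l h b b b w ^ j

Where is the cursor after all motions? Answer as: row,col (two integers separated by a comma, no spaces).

Answer: 3,0

Derivation:
After 1 (G): row=3 col=0 char='t'
After 2 (l): row=3 col=1 char='e'
After 3 (h): row=3 col=0 char='t'
After 4 (b): row=2 col=4 char='c'
After 5 (b): row=2 col=0 char='r'
After 6 (b): row=1 col=10 char='c'
After 7 (w): row=2 col=0 char='r'
After 8 (^): row=2 col=0 char='r'
After 9 (j): row=3 col=0 char='t'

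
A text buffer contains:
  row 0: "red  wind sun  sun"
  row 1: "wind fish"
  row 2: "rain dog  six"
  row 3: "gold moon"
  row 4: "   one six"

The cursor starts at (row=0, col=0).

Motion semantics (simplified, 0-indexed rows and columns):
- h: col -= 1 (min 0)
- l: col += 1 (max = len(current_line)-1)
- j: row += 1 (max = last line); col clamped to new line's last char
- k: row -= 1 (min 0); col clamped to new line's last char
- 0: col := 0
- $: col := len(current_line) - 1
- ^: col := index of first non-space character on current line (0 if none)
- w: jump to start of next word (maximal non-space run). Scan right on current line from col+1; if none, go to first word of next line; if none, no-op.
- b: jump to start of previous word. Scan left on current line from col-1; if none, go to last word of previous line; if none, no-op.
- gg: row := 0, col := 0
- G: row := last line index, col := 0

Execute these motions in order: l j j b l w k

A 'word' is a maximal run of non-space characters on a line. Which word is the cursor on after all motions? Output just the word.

Answer: fish

Derivation:
After 1 (l): row=0 col=1 char='e'
After 2 (j): row=1 col=1 char='i'
After 3 (j): row=2 col=1 char='a'
After 4 (b): row=2 col=0 char='r'
After 5 (l): row=2 col=1 char='a'
After 6 (w): row=2 col=5 char='d'
After 7 (k): row=1 col=5 char='f'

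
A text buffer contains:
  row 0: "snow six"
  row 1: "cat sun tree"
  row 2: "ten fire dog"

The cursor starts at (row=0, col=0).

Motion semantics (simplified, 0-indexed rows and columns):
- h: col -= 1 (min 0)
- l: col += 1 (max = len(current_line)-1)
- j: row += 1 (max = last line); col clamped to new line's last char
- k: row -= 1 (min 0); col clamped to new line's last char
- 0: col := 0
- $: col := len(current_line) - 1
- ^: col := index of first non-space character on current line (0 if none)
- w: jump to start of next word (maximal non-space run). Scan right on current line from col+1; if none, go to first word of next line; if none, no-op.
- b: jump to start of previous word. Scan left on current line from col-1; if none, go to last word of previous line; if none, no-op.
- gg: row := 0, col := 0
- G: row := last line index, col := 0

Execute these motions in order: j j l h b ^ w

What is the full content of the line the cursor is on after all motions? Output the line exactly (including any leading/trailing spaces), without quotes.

After 1 (j): row=1 col=0 char='c'
After 2 (j): row=2 col=0 char='t'
After 3 (l): row=2 col=1 char='e'
After 4 (h): row=2 col=0 char='t'
After 5 (b): row=1 col=8 char='t'
After 6 (^): row=1 col=0 char='c'
After 7 (w): row=1 col=4 char='s'

Answer: cat sun tree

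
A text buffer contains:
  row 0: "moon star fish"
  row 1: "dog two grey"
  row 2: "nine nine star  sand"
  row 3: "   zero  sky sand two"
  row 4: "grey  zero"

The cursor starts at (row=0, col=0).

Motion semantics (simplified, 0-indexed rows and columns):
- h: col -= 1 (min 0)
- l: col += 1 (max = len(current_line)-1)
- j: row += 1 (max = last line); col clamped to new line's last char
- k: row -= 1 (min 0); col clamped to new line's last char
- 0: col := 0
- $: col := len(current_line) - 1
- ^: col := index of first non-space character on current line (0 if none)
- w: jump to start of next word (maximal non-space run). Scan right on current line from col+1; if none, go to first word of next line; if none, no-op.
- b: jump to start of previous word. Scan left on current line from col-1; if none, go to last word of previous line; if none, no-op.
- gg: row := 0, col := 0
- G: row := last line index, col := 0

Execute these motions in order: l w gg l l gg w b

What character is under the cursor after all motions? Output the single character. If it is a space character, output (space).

Answer: m

Derivation:
After 1 (l): row=0 col=1 char='o'
After 2 (w): row=0 col=5 char='s'
After 3 (gg): row=0 col=0 char='m'
After 4 (l): row=0 col=1 char='o'
After 5 (l): row=0 col=2 char='o'
After 6 (gg): row=0 col=0 char='m'
After 7 (w): row=0 col=5 char='s'
After 8 (b): row=0 col=0 char='m'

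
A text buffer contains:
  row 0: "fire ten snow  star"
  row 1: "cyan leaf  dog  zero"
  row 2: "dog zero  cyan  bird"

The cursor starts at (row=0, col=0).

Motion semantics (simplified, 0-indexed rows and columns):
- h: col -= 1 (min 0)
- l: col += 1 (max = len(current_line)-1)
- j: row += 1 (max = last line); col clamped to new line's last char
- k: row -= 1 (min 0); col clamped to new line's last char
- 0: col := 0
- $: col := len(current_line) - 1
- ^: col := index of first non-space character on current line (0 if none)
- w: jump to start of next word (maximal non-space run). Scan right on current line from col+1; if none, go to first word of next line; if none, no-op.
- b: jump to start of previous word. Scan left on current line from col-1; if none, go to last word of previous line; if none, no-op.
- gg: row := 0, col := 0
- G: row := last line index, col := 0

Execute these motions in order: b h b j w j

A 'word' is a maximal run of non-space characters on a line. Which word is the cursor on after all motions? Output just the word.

Answer: zero

Derivation:
After 1 (b): row=0 col=0 char='f'
After 2 (h): row=0 col=0 char='f'
After 3 (b): row=0 col=0 char='f'
After 4 (j): row=1 col=0 char='c'
After 5 (w): row=1 col=5 char='l'
After 6 (j): row=2 col=5 char='e'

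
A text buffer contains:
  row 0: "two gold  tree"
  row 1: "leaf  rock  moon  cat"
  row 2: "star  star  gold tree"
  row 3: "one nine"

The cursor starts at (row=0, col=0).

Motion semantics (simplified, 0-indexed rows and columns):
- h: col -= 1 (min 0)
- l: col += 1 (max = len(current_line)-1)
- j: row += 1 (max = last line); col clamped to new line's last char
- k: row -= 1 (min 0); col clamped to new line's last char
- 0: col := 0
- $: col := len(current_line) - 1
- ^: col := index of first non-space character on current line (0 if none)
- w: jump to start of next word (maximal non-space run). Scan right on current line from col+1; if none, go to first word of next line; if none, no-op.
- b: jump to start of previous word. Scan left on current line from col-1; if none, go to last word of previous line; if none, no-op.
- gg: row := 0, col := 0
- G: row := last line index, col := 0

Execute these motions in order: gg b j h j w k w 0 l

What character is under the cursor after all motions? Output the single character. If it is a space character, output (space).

Answer: e

Derivation:
After 1 (gg): row=0 col=0 char='t'
After 2 (b): row=0 col=0 char='t'
After 3 (j): row=1 col=0 char='l'
After 4 (h): row=1 col=0 char='l'
After 5 (j): row=2 col=0 char='s'
After 6 (w): row=2 col=6 char='s'
After 7 (k): row=1 col=6 char='r'
After 8 (w): row=1 col=12 char='m'
After 9 (0): row=1 col=0 char='l'
After 10 (l): row=1 col=1 char='e'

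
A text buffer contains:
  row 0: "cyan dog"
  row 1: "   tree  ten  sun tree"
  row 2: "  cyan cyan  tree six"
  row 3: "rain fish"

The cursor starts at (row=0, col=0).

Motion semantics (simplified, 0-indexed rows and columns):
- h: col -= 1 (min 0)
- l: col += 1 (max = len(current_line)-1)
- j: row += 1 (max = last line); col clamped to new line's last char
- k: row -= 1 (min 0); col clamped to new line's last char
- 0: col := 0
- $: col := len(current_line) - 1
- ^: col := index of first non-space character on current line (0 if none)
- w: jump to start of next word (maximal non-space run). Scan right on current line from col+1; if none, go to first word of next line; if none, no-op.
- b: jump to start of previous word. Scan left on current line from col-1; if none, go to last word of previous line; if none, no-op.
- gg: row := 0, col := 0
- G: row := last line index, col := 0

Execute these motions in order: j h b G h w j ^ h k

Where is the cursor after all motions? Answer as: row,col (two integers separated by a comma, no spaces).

After 1 (j): row=1 col=0 char='_'
After 2 (h): row=1 col=0 char='_'
After 3 (b): row=0 col=5 char='d'
After 4 (G): row=3 col=0 char='r'
After 5 (h): row=3 col=0 char='r'
After 6 (w): row=3 col=5 char='f'
After 7 (j): row=3 col=5 char='f'
After 8 (^): row=3 col=0 char='r'
After 9 (h): row=3 col=0 char='r'
After 10 (k): row=2 col=0 char='_'

Answer: 2,0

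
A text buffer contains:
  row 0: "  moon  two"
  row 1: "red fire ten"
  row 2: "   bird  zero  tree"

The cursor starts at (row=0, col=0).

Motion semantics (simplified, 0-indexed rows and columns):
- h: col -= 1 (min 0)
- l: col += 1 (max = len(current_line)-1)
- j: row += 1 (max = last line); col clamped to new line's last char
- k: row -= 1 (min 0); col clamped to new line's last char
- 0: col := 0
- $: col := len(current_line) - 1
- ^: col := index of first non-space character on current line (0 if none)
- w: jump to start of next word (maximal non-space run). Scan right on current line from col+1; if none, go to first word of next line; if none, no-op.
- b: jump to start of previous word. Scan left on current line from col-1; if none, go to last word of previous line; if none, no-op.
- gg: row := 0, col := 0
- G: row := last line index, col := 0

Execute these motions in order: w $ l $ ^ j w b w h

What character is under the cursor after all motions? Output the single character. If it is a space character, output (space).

Answer: (space)

Derivation:
After 1 (w): row=0 col=2 char='m'
After 2 ($): row=0 col=10 char='o'
After 3 (l): row=0 col=10 char='o'
After 4 ($): row=0 col=10 char='o'
After 5 (^): row=0 col=2 char='m'
After 6 (j): row=1 col=2 char='d'
After 7 (w): row=1 col=4 char='f'
After 8 (b): row=1 col=0 char='r'
After 9 (w): row=1 col=4 char='f'
After 10 (h): row=1 col=3 char='_'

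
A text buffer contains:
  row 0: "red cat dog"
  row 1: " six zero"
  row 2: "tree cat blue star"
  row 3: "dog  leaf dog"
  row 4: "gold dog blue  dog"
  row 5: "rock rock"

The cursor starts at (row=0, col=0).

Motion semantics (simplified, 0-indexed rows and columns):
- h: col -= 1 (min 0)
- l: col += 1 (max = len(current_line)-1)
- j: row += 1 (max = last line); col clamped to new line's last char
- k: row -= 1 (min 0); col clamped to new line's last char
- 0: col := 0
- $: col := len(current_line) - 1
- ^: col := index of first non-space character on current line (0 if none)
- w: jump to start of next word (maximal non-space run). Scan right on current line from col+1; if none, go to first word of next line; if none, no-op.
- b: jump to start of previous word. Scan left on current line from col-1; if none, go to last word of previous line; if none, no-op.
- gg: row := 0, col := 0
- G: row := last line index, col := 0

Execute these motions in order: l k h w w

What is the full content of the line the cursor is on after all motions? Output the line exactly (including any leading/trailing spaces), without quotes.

After 1 (l): row=0 col=1 char='e'
After 2 (k): row=0 col=1 char='e'
After 3 (h): row=0 col=0 char='r'
After 4 (w): row=0 col=4 char='c'
After 5 (w): row=0 col=8 char='d'

Answer: red cat dog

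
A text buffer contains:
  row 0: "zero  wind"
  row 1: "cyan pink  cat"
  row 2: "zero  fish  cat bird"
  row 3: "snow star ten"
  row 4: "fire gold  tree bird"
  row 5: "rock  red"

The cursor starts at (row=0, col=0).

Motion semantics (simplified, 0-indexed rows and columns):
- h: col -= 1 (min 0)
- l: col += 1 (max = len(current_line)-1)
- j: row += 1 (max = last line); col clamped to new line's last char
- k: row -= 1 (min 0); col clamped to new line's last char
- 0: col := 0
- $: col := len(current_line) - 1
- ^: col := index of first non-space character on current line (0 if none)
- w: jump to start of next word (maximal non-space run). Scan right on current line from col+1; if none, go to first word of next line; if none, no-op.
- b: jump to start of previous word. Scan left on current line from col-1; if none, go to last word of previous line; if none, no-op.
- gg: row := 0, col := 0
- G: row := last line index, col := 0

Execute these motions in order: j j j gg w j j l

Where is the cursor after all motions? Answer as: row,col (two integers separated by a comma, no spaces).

After 1 (j): row=1 col=0 char='c'
After 2 (j): row=2 col=0 char='z'
After 3 (j): row=3 col=0 char='s'
After 4 (gg): row=0 col=0 char='z'
After 5 (w): row=0 col=6 char='w'
After 6 (j): row=1 col=6 char='i'
After 7 (j): row=2 col=6 char='f'
After 8 (l): row=2 col=7 char='i'

Answer: 2,7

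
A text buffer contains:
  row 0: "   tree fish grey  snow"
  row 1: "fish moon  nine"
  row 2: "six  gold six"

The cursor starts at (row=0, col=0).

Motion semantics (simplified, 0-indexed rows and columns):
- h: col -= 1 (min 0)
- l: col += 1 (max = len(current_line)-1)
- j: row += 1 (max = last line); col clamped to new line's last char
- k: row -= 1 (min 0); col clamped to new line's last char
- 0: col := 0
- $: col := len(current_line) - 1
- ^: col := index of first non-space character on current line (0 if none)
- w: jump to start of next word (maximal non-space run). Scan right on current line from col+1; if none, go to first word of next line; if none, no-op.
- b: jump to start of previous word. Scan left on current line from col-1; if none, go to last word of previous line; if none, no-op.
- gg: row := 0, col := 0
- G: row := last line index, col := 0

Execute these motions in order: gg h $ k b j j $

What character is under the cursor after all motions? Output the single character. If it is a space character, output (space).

After 1 (gg): row=0 col=0 char='_'
After 2 (h): row=0 col=0 char='_'
After 3 ($): row=0 col=22 char='w'
After 4 (k): row=0 col=22 char='w'
After 5 (b): row=0 col=19 char='s'
After 6 (j): row=1 col=14 char='e'
After 7 (j): row=2 col=12 char='x'
After 8 ($): row=2 col=12 char='x'

Answer: x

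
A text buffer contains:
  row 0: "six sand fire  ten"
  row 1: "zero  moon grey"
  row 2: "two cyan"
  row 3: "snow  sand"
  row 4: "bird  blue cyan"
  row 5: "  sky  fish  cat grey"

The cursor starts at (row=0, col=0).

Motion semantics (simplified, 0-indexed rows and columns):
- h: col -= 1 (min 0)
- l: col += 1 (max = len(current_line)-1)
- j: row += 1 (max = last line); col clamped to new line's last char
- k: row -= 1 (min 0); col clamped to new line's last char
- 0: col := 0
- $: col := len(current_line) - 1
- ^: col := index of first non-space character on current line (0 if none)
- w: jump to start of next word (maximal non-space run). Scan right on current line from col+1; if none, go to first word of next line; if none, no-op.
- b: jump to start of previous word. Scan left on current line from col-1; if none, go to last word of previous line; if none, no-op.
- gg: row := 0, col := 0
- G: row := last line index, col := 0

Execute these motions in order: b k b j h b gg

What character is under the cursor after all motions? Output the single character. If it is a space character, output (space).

After 1 (b): row=0 col=0 char='s'
After 2 (k): row=0 col=0 char='s'
After 3 (b): row=0 col=0 char='s'
After 4 (j): row=1 col=0 char='z'
After 5 (h): row=1 col=0 char='z'
After 6 (b): row=0 col=15 char='t'
After 7 (gg): row=0 col=0 char='s'

Answer: s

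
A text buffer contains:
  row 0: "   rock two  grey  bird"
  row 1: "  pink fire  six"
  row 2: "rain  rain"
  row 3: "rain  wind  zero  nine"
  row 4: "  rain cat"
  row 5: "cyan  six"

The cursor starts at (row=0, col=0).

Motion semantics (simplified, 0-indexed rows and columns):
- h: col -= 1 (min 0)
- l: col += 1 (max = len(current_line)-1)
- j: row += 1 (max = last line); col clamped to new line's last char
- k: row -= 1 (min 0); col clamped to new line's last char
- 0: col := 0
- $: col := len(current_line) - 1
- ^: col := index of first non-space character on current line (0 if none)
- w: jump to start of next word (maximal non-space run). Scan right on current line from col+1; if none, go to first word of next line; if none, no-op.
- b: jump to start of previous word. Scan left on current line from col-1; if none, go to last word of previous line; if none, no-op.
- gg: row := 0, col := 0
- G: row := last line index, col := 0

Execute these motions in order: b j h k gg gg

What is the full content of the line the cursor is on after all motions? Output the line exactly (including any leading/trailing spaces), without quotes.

After 1 (b): row=0 col=0 char='_'
After 2 (j): row=1 col=0 char='_'
After 3 (h): row=1 col=0 char='_'
After 4 (k): row=0 col=0 char='_'
After 5 (gg): row=0 col=0 char='_'
After 6 (gg): row=0 col=0 char='_'

Answer:    rock two  grey  bird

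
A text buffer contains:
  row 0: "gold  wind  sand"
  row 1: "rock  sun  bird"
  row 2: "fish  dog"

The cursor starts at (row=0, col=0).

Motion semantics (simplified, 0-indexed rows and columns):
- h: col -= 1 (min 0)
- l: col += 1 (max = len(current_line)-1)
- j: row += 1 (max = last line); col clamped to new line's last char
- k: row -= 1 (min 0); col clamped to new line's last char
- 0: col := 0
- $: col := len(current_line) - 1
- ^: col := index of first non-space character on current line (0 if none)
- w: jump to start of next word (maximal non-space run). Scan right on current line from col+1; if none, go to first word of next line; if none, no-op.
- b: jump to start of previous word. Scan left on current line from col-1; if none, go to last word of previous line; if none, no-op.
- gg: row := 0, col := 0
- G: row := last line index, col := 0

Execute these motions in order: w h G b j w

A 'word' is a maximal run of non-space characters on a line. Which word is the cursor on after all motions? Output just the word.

After 1 (w): row=0 col=6 char='w'
After 2 (h): row=0 col=5 char='_'
After 3 (G): row=2 col=0 char='f'
After 4 (b): row=1 col=11 char='b'
After 5 (j): row=2 col=8 char='g'
After 6 (w): row=2 col=8 char='g'

Answer: dog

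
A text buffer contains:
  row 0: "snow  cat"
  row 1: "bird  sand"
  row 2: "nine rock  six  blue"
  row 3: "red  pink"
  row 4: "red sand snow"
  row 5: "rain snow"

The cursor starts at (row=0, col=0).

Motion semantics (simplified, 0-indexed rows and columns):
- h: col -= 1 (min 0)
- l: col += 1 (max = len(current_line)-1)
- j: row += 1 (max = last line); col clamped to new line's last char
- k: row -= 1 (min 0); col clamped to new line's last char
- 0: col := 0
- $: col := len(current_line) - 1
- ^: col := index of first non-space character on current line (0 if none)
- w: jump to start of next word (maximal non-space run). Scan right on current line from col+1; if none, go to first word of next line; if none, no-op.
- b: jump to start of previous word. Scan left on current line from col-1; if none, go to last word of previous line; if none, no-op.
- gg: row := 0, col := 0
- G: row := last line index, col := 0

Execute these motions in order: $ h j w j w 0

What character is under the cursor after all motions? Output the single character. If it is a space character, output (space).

After 1 ($): row=0 col=8 char='t'
After 2 (h): row=0 col=7 char='a'
After 3 (j): row=1 col=7 char='a'
After 4 (w): row=2 col=0 char='n'
After 5 (j): row=3 col=0 char='r'
After 6 (w): row=3 col=5 char='p'
After 7 (0): row=3 col=0 char='r'

Answer: r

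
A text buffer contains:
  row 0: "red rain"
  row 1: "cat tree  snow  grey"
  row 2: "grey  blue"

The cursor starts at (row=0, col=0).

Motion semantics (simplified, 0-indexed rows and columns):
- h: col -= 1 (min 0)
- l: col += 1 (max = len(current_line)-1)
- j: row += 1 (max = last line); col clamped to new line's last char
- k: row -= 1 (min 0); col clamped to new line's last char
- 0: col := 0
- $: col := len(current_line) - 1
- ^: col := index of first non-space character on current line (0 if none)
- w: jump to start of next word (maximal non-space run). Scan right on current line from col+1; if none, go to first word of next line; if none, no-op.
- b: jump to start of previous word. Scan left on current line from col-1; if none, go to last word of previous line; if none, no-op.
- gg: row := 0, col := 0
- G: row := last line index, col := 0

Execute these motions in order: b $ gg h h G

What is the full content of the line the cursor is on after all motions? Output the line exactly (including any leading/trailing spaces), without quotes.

After 1 (b): row=0 col=0 char='r'
After 2 ($): row=0 col=7 char='n'
After 3 (gg): row=0 col=0 char='r'
After 4 (h): row=0 col=0 char='r'
After 5 (h): row=0 col=0 char='r'
After 6 (G): row=2 col=0 char='g'

Answer: grey  blue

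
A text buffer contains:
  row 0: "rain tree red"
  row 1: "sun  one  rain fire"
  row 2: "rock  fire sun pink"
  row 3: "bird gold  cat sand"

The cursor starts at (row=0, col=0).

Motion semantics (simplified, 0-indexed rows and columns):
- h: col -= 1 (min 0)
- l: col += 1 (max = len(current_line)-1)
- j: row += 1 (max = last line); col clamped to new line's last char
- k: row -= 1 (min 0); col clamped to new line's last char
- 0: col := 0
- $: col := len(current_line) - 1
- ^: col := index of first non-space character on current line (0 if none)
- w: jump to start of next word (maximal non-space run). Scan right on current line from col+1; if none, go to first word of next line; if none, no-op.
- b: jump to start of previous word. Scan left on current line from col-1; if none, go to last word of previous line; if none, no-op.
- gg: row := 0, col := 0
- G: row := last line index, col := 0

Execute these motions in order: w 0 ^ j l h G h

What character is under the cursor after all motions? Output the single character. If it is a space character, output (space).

Answer: b

Derivation:
After 1 (w): row=0 col=5 char='t'
After 2 (0): row=0 col=0 char='r'
After 3 (^): row=0 col=0 char='r'
After 4 (j): row=1 col=0 char='s'
After 5 (l): row=1 col=1 char='u'
After 6 (h): row=1 col=0 char='s'
After 7 (G): row=3 col=0 char='b'
After 8 (h): row=3 col=0 char='b'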